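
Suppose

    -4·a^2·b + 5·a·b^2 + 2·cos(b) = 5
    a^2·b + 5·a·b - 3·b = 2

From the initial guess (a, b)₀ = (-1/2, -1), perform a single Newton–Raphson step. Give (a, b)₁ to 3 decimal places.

(-1.071, 0.054)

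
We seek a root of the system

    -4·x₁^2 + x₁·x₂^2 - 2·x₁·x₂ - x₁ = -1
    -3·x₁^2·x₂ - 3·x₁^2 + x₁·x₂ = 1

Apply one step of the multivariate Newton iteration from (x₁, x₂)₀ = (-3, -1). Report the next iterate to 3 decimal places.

(-1.430, -0.986)

At (-3, -1): F = (-41.000, 2.000).
Jacobian J = [[-8·x₁ + x₂^2 - 2·x₂ - 1, 2·x₁·x₂ - 2·x₁], [-6·x₁·x₂ - 6·x₁ + x₂, -3·x₁^2 + x₁]].
At the point, J = [[26.000, 12.000], [-1.000, -30.000]] (det J = -768.000).
Solving J·Δ = −F gives Δ = (1.570, 0.014).
Then the next iterate is (x₁, x₂)₁ = (-1.430, -0.986).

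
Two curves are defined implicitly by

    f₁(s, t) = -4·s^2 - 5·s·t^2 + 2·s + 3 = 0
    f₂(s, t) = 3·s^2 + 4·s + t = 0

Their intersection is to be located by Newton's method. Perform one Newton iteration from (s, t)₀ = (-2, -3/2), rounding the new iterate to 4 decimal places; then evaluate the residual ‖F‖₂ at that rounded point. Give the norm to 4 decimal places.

1.4816

At (-2, -3/2): F = (5.5000, 2.5000).
Jacobian J = [[-8·s - 5·t^2 + 2, -10·s·t], [6·s + 4, 1]].
At the point, J = [[6.7500, -30.0000], [-8.0000, 1.0000]] (det J = -233.2500).
Solving J·Δ = −F gives Δ = (0.3451, 0.2610).
Then the next iterate is (s, t)₁ = (-1.6549, -1.2390).
Re-evaluating at (-1.6549, -1.2390): F = (1.437783, 0.357482), so ‖F‖₂ = 1.4816.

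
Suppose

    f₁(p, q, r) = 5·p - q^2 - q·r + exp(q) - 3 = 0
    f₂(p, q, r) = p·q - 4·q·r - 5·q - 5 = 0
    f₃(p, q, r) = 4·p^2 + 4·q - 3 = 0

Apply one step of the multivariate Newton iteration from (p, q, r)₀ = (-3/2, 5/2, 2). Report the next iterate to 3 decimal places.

(-0.380, 1.859, -0.916)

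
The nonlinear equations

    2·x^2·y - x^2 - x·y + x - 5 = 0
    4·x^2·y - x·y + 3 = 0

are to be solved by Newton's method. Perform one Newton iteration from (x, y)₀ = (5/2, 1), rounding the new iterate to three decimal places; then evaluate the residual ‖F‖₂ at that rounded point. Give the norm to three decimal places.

6.831

At (5/2, 1): F = (1.250, 25.500).
Jacobian J = [[4·x·y - 2·x - y + 1, 2·x^2 - x], [8·x·y - y, 4·x^2 - x]].
At the point, J = [[5.000, 10.000], [19.000, 22.500]] (det J = -77.500).
Solving J·Δ = −F gives Δ = (-2.927, 1.339).
Then the next iterate is (x, y)₁ = (-0.427, 2.339).
Re-evaluating at (-0.427, 2.339): F = (-3.75764, 5.70462), so ‖F‖₂ = 6.831.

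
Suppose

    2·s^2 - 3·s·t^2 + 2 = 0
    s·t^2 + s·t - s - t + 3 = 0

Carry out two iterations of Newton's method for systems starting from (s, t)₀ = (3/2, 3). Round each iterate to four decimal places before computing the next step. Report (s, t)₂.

At (3/2, 3): F = (-34.0000, 16.5000).
Jacobian J = [[4·s - 3·t^2, -6·s·t], [t^2 + t - 1, 2·s·t + s - 1]].
At the point, J = [[-21.0000, -27.0000], [11.0000, 9.5000]] (det J = 97.5000).
Solving J·Δ = −F gives Δ = (-1.2564, -0.2821).
Then the next iterate is (s, t)₁ = (0.2436, 2.7179).
Round to (0.2436, 2.7179) and repeat: F = (-3.279723, 2.500049), J = [[-21.186541, -3.972483], [9.104880, 0.567761]].
Δ = (-0.3343, 0.9572), so (s, t)₂ = (-0.0907, 3.6751).

(-0.0907, 3.6751)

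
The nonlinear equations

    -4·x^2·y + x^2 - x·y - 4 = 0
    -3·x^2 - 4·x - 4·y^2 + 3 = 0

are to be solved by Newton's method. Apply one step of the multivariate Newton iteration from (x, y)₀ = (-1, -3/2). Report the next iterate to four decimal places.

(-0.9792, -1.0868)

At (-1, -3/2): F = (1.5000, -5.0000).
Jacobian J = [[-8·x·y + 2·x - y, -4·x^2 - x], [-6·x - 4, -8·y]].
At the point, J = [[-12.5000, -3.0000], [2.0000, 12.0000]] (det J = -144.0000).
Solving J·Δ = −F gives Δ = (0.0208, 0.4132).
Then the next iterate is (x, y)₁ = (-0.9792, -1.0868).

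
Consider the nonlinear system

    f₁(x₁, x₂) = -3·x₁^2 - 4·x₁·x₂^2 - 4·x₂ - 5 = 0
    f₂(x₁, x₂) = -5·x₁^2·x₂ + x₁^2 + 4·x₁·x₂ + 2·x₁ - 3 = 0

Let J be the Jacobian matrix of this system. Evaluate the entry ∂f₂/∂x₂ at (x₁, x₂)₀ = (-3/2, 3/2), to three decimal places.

-17.250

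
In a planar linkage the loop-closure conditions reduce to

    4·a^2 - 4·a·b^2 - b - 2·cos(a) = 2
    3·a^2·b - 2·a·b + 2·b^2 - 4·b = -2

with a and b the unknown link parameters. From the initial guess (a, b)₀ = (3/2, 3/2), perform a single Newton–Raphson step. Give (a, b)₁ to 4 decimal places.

At (3/2, 3/2): F = (-8.141474, 6.1250).
Jacobian J = [[8·a - 4·b^2 + 2·sin(a), -8·a·b - 1], [6·a·b - 2·b, 3·a^2 - 2·a + 4·b - 4]].
At the point, J = [[4.994990, -19.0000], [10.5000, 5.7500]] (det J = 228.221192).
Solving J·Δ = −F gives Δ = (-0.3048, -0.5086).
Then the next iterate is (a, b)₁ = (1.1952, 0.9914).

(1.1952, 0.9914)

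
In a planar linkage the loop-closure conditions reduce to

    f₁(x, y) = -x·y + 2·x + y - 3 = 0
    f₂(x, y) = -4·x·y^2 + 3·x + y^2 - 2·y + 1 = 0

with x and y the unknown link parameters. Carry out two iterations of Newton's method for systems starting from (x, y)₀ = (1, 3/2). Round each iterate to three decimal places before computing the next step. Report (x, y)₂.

At (1, 3/2): F = (-1.000, -5.750).
Jacobian J = [[-y + 2, -x + 1], [-4·y^2 + 3, -8·x·y + 2·y - 2]].
At the point, J = [[0.500, 0.000], [-6.000, -11.000]] (det J = -5.500).
Solving J·Δ = −F gives Δ = (2.000, -1.614).
Then the next iterate is (x, y)₁ = (3.000, -0.114).
Round to (3.000, -0.114) and repeat: F = (3.228, 10.08504), J = [[2.114, -2.000], [2.94802, 0.508]].
Δ = (-3.129, -1.693), so (x, y)₂ = (-0.129, -1.807).

(-0.129, -1.807)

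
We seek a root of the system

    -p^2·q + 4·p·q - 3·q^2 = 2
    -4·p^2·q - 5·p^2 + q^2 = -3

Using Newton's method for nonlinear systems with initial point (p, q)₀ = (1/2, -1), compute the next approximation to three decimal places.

(1.026, 0.075)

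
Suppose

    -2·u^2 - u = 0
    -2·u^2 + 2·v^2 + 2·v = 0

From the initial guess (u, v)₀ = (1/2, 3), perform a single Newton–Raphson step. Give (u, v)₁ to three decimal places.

(0.167, 1.274)

At (1/2, 3): F = (-1.000, 23.500).
Jacobian J = [[-4·u - 1, 0], [-4·u, 4·v + 2]].
At the point, J = [[-3.000, 0.000], [-2.000, 14.000]] (det J = -42.000).
Solving J·Δ = −F gives Δ = (-0.333, -1.726).
Then the next iterate is (u, v)₁ = (0.167, 1.274).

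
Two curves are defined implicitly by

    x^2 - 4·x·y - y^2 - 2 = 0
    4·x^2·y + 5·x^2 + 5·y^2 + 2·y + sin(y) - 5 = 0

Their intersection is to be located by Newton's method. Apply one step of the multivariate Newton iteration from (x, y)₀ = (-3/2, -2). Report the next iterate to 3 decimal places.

(-0.662, -0.844)

At (-3/2, -2): F = (-15.750, 3.34070).
Jacobian J = [[2·x - 4·y, -4·x - 2·y], [8·x·y + 10·x, 4·x^2 + 10·y + cos(y) + 2]].
At the point, J = [[5.000, 10.000], [9.000, -9.41615]] (det J = -137.08073).
Solving J·Δ = −F gives Δ = (0.838, 1.156).
Then the next iterate is (x, y)₁ = (-0.662, -0.844).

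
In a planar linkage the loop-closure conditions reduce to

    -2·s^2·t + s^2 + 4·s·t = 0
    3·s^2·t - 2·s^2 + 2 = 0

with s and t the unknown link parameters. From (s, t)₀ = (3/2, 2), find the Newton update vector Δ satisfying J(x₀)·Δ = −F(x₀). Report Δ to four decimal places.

At (3/2, 2): F = (5.2500, 11.0000).
Jacobian J = [[-4·s·t + 2·s + 4·t, -2·s^2 + 4·s], [6·s·t - 4·s, 3·s^2]].
At the point, J = [[-1.0000, 1.5000], [12.0000, 6.7500]] (det J = -24.7500).
Solving J·Δ = −F gives Δ = (0.7652, -2.9899).

(0.7652, -2.9899)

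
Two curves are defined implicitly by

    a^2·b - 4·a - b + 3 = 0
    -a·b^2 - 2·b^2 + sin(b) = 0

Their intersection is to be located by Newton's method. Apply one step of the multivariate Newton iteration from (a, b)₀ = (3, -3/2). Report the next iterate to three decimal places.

At (3, -3/2): F = (-21.000, -12.24749).
Jacobian J = [[2·a·b - 4, a^2 - 1], [-b^2, -2·a·b - 4·b + cos(b)]].
At the point, J = [[-13.000, 8.000], [-2.250, 15.07074]] (det J = -177.91958).
Solving J·Δ = −F gives Δ = (-1.228, 0.629).
Then the next iterate is (a, b)₁ = (1.772, -0.871).

(1.772, -0.871)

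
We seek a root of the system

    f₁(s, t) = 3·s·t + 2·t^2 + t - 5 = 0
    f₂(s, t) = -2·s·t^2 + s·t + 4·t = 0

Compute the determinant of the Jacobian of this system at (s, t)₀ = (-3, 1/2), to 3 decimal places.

10.500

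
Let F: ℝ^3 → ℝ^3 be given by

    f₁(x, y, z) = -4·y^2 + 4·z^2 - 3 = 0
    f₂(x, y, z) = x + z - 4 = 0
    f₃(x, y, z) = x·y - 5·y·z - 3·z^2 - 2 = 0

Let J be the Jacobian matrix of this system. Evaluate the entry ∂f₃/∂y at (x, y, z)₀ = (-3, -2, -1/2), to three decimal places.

-0.500

∂f₃/∂y = x - 5·z.
At (-3, -2, -1/2) this is -0.500.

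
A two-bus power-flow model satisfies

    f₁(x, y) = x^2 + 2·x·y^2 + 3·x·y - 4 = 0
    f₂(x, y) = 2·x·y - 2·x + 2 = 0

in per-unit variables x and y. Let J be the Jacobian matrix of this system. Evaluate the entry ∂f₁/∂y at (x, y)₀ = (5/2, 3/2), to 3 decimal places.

∂f₁/∂y = 4·x·y + 3·x.
At (5/2, 3/2) this is 22.500.

22.500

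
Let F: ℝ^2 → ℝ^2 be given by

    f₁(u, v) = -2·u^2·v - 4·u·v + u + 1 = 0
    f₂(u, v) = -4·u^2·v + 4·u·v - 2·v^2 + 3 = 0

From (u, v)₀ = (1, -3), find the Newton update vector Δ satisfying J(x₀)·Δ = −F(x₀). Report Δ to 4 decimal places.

(-0.4032, 1.6532)

At (1, -3): F = (20.0000, -15.0000).
Jacobian J = [[-4·u·v - 4·v + 1, -2·u^2 - 4·u], [-8·u·v + 4·v, -4·u^2 + 4·u - 4·v]].
At the point, J = [[25.0000, -6.0000], [12.0000, 12.0000]] (det J = 372.0000).
Solving J·Δ = −F gives Δ = (-0.4032, 1.6532).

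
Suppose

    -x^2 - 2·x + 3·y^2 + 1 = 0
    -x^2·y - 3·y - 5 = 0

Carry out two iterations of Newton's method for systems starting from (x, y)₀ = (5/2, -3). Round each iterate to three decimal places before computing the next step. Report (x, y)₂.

(1.366, -1.212)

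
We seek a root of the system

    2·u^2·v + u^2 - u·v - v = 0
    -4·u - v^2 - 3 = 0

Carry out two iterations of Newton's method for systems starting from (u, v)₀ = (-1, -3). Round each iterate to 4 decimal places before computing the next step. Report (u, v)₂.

At (-1, -3): F = (-5.0000, -8.0000).
Jacobian J = [[4·u·v + 2·u - v, 2·u^2 - u - 1], [-4, -2·v]].
At the point, J = [[13.0000, 2.0000], [-4.0000, 6.0000]] (det J = 86.0000).
Solving J·Δ = −F gives Δ = (0.1628, 1.4419).
Then the next iterate is (u, v)₁ = (-0.8372, -1.5581).
Round to (-0.8372, -1.5581) and repeat: F = (-1.229594, -2.078876), J = [[5.101465, 1.239008], [-4.0000, 3.1162]].
Δ = (0.0602, 0.7444), so (u, v)₂ = (-0.7770, -0.8137).

(-0.7770, -0.8137)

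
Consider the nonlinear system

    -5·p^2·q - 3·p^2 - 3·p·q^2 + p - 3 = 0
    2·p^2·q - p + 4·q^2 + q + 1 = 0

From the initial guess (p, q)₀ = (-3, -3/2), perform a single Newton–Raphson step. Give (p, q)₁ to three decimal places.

(-2.263, -1.075)

At (-3, -3/2): F = (54.750, -15.500).
Jacobian J = [[-10·p·q - 6·p - 3·q^2 + 1, -5·p^2 - 6·p·q], [4·p·q - 1, 2·p^2 + 8·q + 1]].
At the point, J = [[-32.750, -72.000], [17.000, 7.000]] (det J = 994.750).
Solving J·Δ = −F gives Δ = (0.737, 0.425).
Then the next iterate is (p, q)₁ = (-2.263, -1.075).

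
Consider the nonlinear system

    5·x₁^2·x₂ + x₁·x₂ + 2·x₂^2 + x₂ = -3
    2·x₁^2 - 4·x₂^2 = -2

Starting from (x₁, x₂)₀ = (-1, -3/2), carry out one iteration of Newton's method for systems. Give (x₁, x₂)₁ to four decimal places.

At (-1, -3/2): F = (0.0000, -5.0000).
Jacobian J = [[10·x₁·x₂ + x₂, 5·x₁^2 + x₁ + 4·x₂ + 1], [4·x₁, -8·x₂]].
At the point, J = [[13.5000, -1.0000], [-4.0000, 12.0000]] (det J = 158.0000).
Solving J·Δ = −F gives Δ = (0.0316, 0.4272).
Then the next iterate is (x₁, x₂)₁ = (-0.9684, -1.0728).

(-0.9684, -1.0728)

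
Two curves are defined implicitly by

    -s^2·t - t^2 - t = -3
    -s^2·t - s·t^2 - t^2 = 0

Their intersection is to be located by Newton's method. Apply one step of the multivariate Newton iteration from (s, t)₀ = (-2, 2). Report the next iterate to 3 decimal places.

At (-2, 2): F = (-11.000, -4.000).
Jacobian J = [[-2·s·t, -s^2 - 2·t - 1], [-2·s·t - t^2, -s^2 - 2·s·t - 2·t]].
At the point, J = [[8.000, -9.000], [4.000, 0.000]] (det J = 36.000).
Solving J·Δ = −F gives Δ = (1.000, -0.333).
Then the next iterate is (s, t)₁ = (-1.000, 1.667).

(-1.000, 1.667)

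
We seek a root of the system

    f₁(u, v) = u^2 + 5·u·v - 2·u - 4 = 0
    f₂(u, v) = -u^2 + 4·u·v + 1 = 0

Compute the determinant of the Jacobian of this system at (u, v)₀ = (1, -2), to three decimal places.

10.000

J = [[2·u + 5·v - 2, 5·u], [-2·u + 4·v, 4·u]].
At the point, J = [[-10.000, 5.000], [-10.000, 4.000]].
det J = 10.000.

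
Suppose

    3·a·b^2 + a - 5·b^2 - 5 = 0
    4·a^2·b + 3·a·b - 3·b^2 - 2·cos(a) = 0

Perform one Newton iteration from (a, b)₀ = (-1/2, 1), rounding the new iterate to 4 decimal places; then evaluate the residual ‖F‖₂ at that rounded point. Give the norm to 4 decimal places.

5.7881

At (-1/2, 1): F = (-12.0000, -5.255165).
Jacobian J = [[3·b^2 + 1, 6·a·b - 10·b], [8·a·b + 3·b + 2·sin(a), 4·a^2 + 3·a - 6·b]].
At the point, J = [[4.0000, -13.0000], [-1.958851, -6.5000]] (det J = -51.465064).
Solving J·Δ = −F gives Δ = (0.1881, -0.8652).
Then the next iterate is (a, b)₁ = (-0.3119, 0.1348).
Re-evaluating at (-0.3119, 0.1348): F = (-5.419758, -2.031696), so ‖F‖₂ = 5.7881.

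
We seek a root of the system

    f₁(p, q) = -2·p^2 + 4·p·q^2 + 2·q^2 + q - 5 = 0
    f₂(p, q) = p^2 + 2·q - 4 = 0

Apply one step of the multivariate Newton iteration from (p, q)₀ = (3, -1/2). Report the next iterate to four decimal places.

(2.7857, -1.8571)

At (3, -1/2): F = (-20.0000, 4.0000).
Jacobian J = [[-4·p + 4·q^2, 8·p·q + 4·q + 1], [2·p, 2]].
At the point, J = [[-11.0000, -13.0000], [6.0000, 2.0000]] (det J = 56.0000).
Solving J·Δ = −F gives Δ = (-0.2143, -1.3571).
Then the next iterate is (p, q)₁ = (2.7857, -1.8571).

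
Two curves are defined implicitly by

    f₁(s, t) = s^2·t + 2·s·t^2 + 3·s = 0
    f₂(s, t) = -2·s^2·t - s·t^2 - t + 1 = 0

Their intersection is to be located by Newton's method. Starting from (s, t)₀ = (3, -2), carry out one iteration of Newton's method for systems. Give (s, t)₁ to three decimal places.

At (3, -2): F = (15.000, 27.000).
Jacobian J = [[2·s·t + 2·t^2 + 3, s^2 + 4·s·t], [-4·s·t - t^2, -2·s^2 - 2·s·t - 1]].
At the point, J = [[-1.000, -15.000], [20.000, -7.000]] (det J = 307.000).
Solving J·Δ = −F gives Δ = (-0.977, 1.065).
Then the next iterate is (s, t)₁ = (2.023, -0.935).

(2.023, -0.935)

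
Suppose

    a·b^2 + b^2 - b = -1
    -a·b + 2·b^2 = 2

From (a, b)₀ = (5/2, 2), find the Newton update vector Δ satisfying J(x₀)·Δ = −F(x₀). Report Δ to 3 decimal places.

(-1.219, -0.625)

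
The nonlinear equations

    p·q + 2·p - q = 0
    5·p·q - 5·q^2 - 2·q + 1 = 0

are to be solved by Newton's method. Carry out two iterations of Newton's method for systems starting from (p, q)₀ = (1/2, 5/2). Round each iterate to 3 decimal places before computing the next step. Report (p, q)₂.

At (1/2, 5/2): F = (-0.250, -29.000).
Jacobian J = [[q + 2, p - 1], [5·q, 5·p - 10·q - 2]].
At the point, J = [[4.500, -0.500], [12.500, -24.500]] (det J = -104.000).
Solving J·Δ = −F gives Δ = (-0.081, -1.225).
Then the next iterate is (p, q)₁ = (0.419, 1.275).
Round to (0.419, 1.275) and repeat: F = (0.09723, -7.007), J = [[3.275, -0.581], [6.375, -12.655]].
Δ = (-0.140, -0.624), so (p, q)₂ = (0.279, 0.651).

(0.279, 0.651)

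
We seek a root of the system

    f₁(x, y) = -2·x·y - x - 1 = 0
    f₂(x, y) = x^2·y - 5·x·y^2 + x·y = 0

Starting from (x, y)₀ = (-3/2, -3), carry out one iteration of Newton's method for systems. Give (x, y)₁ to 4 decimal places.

(0.2302, -3.0504)

At (-3/2, -3): F = (-8.5000, 65.2500).
Jacobian J = [[-2·y - 1, -2·x], [2·x·y - 5·y^2 + y, x^2 - 10·x·y + x]].
At the point, J = [[5.0000, 3.0000], [-39.0000, -44.2500]] (det J = -104.2500).
Solving J·Δ = −F gives Δ = (1.7302, -0.0504).
Then the next iterate is (x, y)₁ = (0.2302, -3.0504).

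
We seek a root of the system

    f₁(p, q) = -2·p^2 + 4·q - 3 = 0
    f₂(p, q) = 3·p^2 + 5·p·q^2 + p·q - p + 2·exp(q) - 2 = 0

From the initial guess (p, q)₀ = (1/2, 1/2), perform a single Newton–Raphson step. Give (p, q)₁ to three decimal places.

At (1/2, 1/2): F = (-1.500, 2.42244).
Jacobian J = [[-4·p, 4], [6·p + 5·q^2 + q - 1, 10·p·q + p + 2·exp(q)]].
At the point, J = [[-2.000, 4.000], [3.750, 6.29744]] (det J = -27.59489).
Solving J·Δ = −F gives Δ = (-0.693, 0.028).
Then the next iterate is (p, q)₁ = (-0.193, 0.528).

(-0.193, 0.528)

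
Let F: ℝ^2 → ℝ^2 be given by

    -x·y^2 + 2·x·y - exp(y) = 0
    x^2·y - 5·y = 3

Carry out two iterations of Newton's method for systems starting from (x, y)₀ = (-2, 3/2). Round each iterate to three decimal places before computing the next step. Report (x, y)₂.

At (-2, 3/2): F = (-5.98169, -4.500).
Jacobian J = [[-y^2 + 2·y, -2·x·y + 2·x - exp(y)], [2·x·y, x^2 - 5]].
At the point, J = [[0.750, -2.48169], [-6.000, -1.000]] (det J = -15.64013).
Solving J·Δ = −F gives Δ = (-0.332, -2.511).
Then the next iterate is (x, y)₁ = (-2.332, -1.011).
Round to (-2.332, -1.011) and repeat: F = (6.73504, -3.44304), J = [[-3.04412, -9.74316], [4.71530, 0.43822]].
Δ = (0.686, 0.477), so (x, y)₂ = (-1.646, -0.534).

(-1.646, -0.534)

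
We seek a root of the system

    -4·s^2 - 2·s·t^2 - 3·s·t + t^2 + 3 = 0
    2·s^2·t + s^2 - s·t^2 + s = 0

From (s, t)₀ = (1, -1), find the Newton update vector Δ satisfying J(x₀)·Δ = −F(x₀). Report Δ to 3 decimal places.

At (1, -1): F = (1.000, -1.000).
Jacobian J = [[-8·s - 2·t^2 - 3·t, -4·s·t - 3·s + 2·t], [4·s·t + 2·s - t^2 + 1, 2·s^2 - 2·s·t]].
At the point, J = [[-7.000, -1.000], [-2.000, 4.000]] (det J = -30.000).
Solving J·Δ = −F gives Δ = (0.100, 0.300).

(0.100, 0.300)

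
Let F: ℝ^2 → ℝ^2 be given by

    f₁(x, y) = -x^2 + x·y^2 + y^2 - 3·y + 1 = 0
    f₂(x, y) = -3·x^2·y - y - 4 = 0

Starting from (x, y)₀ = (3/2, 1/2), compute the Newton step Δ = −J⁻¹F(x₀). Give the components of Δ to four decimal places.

(-0.6574, -0.6344)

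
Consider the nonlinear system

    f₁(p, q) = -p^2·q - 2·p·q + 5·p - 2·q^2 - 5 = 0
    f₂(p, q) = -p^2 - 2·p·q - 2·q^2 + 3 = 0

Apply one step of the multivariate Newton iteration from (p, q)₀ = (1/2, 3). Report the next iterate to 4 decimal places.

(2.3021, 0.6258)

At (1/2, 3): F = (-24.2500, -18.2500).
Jacobian J = [[-2·p·q - 2·q + 5, -p^2 - 2·p - 4·q], [-2·p - 2·q, -2·p - 4·q]].
At the point, J = [[-4.0000, -13.2500], [-7.0000, -13.0000]] (det J = -40.7500).
Solving J·Δ = −F gives Δ = (1.8021, -2.3742).
Then the next iterate is (p, q)₁ = (2.3021, 0.6258).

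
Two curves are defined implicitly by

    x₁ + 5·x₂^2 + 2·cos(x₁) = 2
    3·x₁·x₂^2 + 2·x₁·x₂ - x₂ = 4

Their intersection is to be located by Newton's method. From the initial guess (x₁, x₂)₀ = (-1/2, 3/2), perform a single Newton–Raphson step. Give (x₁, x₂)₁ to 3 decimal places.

At (-1/2, 3/2): F = (10.50517, -10.375).
Jacobian J = [[-2·sin(x₁) + 1, 10·x₂], [3·x₂^2 + 2·x₂, 6·x₁·x₂ + 2·x₁ - 1]].
At the point, J = [[1.95885, 15.000], [9.750, -6.500]] (det J = -158.98253).
Solving J·Δ = −F gives Δ = (0.549, -0.772).
Then the next iterate is (x₁, x₂)₁ = (0.049, 0.728).

(0.049, 0.728)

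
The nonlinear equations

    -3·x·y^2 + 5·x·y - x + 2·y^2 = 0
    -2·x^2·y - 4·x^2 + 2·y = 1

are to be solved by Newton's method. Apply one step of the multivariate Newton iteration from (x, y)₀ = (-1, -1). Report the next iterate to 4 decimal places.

(0.2500, -1.0167)

At (-1, -1): F = (11.0000, -5.0000).
Jacobian J = [[-3·y^2 + 5·y - 1, -6·x·y + 5·x + 4·y], [-4·x·y - 8·x, -2·x^2 + 2]].
At the point, J = [[-9.0000, -15.0000], [4.0000, 0.0000]] (det J = 60.0000).
Solving J·Δ = −F gives Δ = (1.2500, -0.0167).
Then the next iterate is (x, y)₁ = (0.2500, -1.0167).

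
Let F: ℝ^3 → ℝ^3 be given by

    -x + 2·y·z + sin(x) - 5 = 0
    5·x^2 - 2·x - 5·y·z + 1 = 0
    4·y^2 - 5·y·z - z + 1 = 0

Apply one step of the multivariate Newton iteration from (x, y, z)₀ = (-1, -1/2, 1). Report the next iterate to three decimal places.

At (-1, -1/2, 1): F = (-5.84147, 10.500, 3.500).
Jacobian J = [[cos(x) - 1, 2·z, 2·y], [10·x - 2, -5·z, -5·y], [0, 8·y - 5·z, -5·y - 1]].
At the point, J = [[-0.45970, 2.000, -1.000], [-12.000, -5.000, 2.500], [0.000, -9.000, 1.500]] (det J = -78.89547).
Solving J·Δ = −F gives Δ = (-0.312, -0.841, -7.380).
Then the next iterate is (x, y, z)₁ = (-1.312, -1.341, -6.380).

(-1.312, -1.341, -6.380)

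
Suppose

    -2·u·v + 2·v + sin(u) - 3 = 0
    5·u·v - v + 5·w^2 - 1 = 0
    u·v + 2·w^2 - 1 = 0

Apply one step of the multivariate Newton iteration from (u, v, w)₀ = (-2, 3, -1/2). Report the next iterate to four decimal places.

At (-2, 3, -1/2): F = (14.090703, -32.7500, -6.5000).
Jacobian J = [[-2·v + cos(u), -2·u + 2, 0], [5·v, 5·u - 1, 10·w], [v, u, 4·w]].
At the point, J = [[-6.416147, 6.0000, 0.0000], [15.0000, -11.0000, -5.0000], [3.0000, -2.0000, -2.0000]] (det J = 13.006238).
Solving J·Δ = −F gives Δ = (2.2229, 0.0286, 0.0557).
Then the next iterate is (u, v, w)₁ = (0.2229, 3.0286, -0.4443).

(0.2229, 3.0286, -0.4443)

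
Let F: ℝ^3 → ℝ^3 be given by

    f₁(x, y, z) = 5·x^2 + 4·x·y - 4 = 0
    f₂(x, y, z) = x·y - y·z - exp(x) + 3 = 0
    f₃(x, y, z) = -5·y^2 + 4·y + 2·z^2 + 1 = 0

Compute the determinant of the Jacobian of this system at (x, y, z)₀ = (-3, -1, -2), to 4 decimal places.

J = [[10·x + 4·y, 4·x, 0], [y - exp(x), x - z, -y], [0, -10·y + 4, 4·z]].
At the point, J = [[-34.0000, -12.0000, 0.0000], [-1.049787, -1.0000, 1.0000], [0.0000, 14.0000, -8.0000]].
det J = 304.7796.

304.7796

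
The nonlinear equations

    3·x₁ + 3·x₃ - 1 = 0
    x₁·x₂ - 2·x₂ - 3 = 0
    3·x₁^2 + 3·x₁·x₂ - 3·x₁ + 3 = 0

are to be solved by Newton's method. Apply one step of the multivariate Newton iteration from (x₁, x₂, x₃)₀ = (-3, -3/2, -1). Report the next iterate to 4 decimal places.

(-1.0526, -1.1842, 1.3860)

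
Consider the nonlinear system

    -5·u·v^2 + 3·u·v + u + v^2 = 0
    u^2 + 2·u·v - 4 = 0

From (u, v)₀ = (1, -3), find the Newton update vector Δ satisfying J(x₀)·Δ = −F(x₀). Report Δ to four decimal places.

At (1, -3): F = (-44.0000, -9.0000).
Jacobian J = [[-5·v^2 + 3·v + 1, -10·u·v + 3·u + 2·v], [2·u + 2·v, 2·u]].
At the point, J = [[-53.0000, 27.0000], [-4.0000, 2.0000]] (det J = 2.0000).
Solving J·Δ = −F gives Δ = (-77.5000, -150.5000).

(-77.5000, -150.5000)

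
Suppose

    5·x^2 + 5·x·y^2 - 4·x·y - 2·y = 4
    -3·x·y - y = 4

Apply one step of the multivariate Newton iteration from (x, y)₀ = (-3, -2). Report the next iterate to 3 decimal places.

At (-3, -2): F = (-39.000, -20.000).
Jacobian J = [[10·x + 5·y^2 - 4·y, 10·x·y - 4·x - 2], [-3·y, -3·x - 1]].
At the point, J = [[-2.000, 70.000], [6.000, 8.000]] (det J = -436.000).
Solving J·Δ = −F gives Δ = (2.495, 0.628).
Then the next iterate is (x, y)₁ = (-0.505, -1.372).

(-0.505, -1.372)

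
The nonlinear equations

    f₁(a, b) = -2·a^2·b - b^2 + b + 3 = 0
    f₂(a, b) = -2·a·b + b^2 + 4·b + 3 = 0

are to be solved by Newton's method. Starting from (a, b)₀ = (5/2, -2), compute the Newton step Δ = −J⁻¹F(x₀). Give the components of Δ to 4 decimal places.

At (5/2, -2): F = (22.0000, 9.0000).
Jacobian J = [[-4·a·b, -2·a^2 - 2·b + 1], [-2·b, -2·a + 2·b + 4]].
At the point, J = [[20.0000, -7.5000], [4.0000, -5.0000]] (det J = -70.0000).
Solving J·Δ = −F gives Δ = (-0.6071, 1.3143).

(-0.6071, 1.3143)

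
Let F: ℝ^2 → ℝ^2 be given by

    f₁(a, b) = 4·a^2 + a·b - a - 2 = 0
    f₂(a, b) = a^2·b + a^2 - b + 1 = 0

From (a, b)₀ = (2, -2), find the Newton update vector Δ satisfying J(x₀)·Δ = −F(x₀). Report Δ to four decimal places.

(-0.5532, -0.4043)

At (2, -2): F = (8.0000, -1.0000).
Jacobian J = [[8·a + b - 1, a], [2·a·b + 2·a, a^2 - 1]].
At the point, J = [[13.0000, 2.0000], [-4.0000, 3.0000]] (det J = 47.0000).
Solving J·Δ = −F gives Δ = (-0.5532, -0.4043).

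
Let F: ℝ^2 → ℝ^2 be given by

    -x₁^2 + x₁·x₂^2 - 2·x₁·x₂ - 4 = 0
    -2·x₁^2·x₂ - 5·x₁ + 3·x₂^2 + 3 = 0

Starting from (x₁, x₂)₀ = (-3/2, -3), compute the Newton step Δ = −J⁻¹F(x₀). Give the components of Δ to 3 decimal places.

(0.270, 1.990)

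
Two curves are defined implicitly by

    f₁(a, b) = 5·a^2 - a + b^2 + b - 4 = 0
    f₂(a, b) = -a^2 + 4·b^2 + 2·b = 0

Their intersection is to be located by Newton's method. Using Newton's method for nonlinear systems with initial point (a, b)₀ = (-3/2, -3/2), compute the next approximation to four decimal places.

(-0.9729, -0.9669)

At (-3/2, -3/2): F = (9.5000, 3.7500).
Jacobian J = [[10·a - 1, 2·b + 1], [-2·a, 8·b + 2]].
At the point, J = [[-16.0000, -2.0000], [3.0000, -10.0000]] (det J = 166.0000).
Solving J·Δ = −F gives Δ = (0.5271, 0.5331).
Then the next iterate is (a, b)₁ = (-0.9729, -0.9669).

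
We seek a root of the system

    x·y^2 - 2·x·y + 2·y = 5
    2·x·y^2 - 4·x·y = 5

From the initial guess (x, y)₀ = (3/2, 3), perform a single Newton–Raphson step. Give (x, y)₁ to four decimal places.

At (3/2, 3): F = (5.5000, 4.0000).
Jacobian J = [[y^2 - 2·y, 2·x·y - 2·x + 2], [2·y^2 - 4·y, 4·x·y - 4·x]].
At the point, J = [[3.0000, 8.0000], [6.0000, 12.0000]] (det J = -12.0000).
Solving J·Δ = −F gives Δ = (2.8333, -1.7500).
Then the next iterate is (x, y)₁ = (4.3333, 1.2500).

(4.3333, 1.2500)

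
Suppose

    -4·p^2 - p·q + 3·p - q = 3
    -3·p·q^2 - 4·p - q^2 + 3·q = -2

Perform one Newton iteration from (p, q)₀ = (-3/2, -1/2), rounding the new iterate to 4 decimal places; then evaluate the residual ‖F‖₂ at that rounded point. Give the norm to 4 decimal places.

At (-3/2, -1/2): F = (-16.7500, 7.3750).
Jacobian J = [[-8·p - q + 3, -p - 1], [-3·q^2 - 4, -6·p·q - 2·q + 3]].
At the point, J = [[15.5000, 0.5000], [-4.7500, -0.5000]] (det J = -5.3750).
Solving J·Δ = −F gives Δ = (0.8721, 6.4651).
Then the next iterate is (p, q)₁ = (-0.6279, 5.9651).
Re-evaluating at (-0.6279, 5.9651): F = (-8.680347, 53.851083), so ‖F‖₂ = 54.5462.

54.5462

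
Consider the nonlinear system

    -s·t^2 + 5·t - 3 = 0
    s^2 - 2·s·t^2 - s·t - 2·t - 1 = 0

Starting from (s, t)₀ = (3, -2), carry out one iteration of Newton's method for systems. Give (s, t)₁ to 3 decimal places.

(-1.908, -1.684)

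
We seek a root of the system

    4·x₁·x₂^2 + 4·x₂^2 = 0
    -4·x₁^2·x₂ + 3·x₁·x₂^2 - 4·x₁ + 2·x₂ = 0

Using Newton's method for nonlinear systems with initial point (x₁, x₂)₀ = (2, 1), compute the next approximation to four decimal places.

(1.1000, 0.6500)

At (2, 1): F = (12.0000, -16.0000).
Jacobian J = [[4·x₂^2, 8·x₁·x₂ + 8·x₂], [-8·x₁·x₂ + 3·x₂^2 - 4, -4·x₁^2 + 6·x₁·x₂ + 2]].
At the point, J = [[4.0000, 24.0000], [-17.0000, -2.0000]] (det J = 400.0000).
Solving J·Δ = −F gives Δ = (-0.9000, -0.3500).
Then the next iterate is (x₁, x₂)₁ = (1.1000, 0.6500).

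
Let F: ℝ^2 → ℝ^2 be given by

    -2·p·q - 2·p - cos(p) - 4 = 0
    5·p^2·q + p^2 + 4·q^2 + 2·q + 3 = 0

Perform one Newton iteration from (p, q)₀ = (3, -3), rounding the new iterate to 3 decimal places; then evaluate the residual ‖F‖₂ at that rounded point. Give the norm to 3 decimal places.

27.094

At (3, -3): F = (8.98999, -93.000).
Jacobian J = [[-2·q + sin(p) - 2, -2·p], [10·p·q + 2·p, 5·p^2 + 8·q + 2]].
At the point, J = [[4.14112, -6.000], [-84.000, 23.000]] (det J = -408.75424).
Solving J·Δ = −F gives Δ = (-0.859, 0.905).
Then the next iterate is (p, q)₁ = (2.141, -2.095).
Re-evaluating at (2.141, -2.095): F = (1.22859, -27.06617), so ‖F‖₂ = 27.094.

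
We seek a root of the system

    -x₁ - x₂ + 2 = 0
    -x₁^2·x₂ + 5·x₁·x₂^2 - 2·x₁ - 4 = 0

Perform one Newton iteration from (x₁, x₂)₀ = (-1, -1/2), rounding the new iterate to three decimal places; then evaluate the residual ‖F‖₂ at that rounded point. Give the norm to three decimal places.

At (-1, -1/2): F = (3.500, -2.750).
Jacobian J = [[-1, -1], [-2·x₁·x₂ + 5·x₂^2 - 2, -x₁^2 + 10·x₁·x₂]].
At the point, J = [[-1.000, -1.000], [-1.750, 4.000]] (det J = -5.750).
Solving J·Δ = −F gives Δ = (1.957, 1.543).
Then the next iterate is (x₁, x₂)₁ = (0.957, 1.043).
Re-evaluating at (0.957, 1.043): F = (0.000, -1.66387), so ‖F‖₂ = 1.664.

1.664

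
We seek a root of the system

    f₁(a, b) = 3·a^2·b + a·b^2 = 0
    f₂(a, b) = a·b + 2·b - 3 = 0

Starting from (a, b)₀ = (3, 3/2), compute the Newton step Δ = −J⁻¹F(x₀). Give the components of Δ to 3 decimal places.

At (3, 3/2): F = (47.250, 4.500).
Jacobian J = [[6·a·b + b^2, 3·a^2 + 2·a·b], [b, a + 2]].
At the point, J = [[29.250, 36.000], [1.500, 5.000]] (det J = 92.250).
Solving J·Δ = −F gives Δ = (-0.805, -0.659).

(-0.805, -0.659)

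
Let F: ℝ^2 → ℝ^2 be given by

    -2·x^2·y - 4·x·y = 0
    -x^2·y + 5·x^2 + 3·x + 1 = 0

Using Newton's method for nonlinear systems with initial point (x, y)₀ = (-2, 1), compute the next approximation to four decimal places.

(-2.0000, 3.7500)

At (-2, 1): F = (0.0000, 11.0000).
Jacobian J = [[-4·x·y - 4·y, -2·x^2 - 4·x], [-2·x·y + 10·x + 3, -x^2]].
At the point, J = [[4.0000, 0.0000], [-13.0000, -4.0000]] (det J = -16.0000).
Solving J·Δ = −F gives Δ = (0.0000, 2.7500).
Then the next iterate is (x, y)₁ = (-2.0000, 3.7500).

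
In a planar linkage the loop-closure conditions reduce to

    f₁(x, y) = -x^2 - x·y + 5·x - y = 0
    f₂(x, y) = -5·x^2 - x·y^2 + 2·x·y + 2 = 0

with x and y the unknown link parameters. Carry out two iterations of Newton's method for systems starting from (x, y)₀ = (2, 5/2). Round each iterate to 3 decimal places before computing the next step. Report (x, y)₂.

(0.777, 1.962)

At (2, 5/2): F = (-1.500, -20.500).
Jacobian J = [[-2·x - y + 5, -x - 1], [-10·x - y^2 + 2·y, -2·x·y + 2·x]].
At the point, J = [[-1.500, -3.000], [-21.250, -6.000]] (det J = -54.750).
Solving J·Δ = −F gives Δ = (-0.959, -0.021).
Then the next iterate is (x, y)₁ = (1.041, 2.479).
Round to (1.041, 2.479) and repeat: F = (-0.93832, -4.65453), J = [[0.439, -2.041], [-11.59744, -3.07928]].
Δ = (-0.264, -0.517), so (x, y)₂ = (0.777, 1.962).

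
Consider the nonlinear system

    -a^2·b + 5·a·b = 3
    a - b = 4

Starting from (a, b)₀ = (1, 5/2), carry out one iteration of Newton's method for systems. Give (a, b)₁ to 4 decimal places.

At (1, 5/2): F = (7.0000, -5.5000).
Jacobian J = [[-2·a·b + 5·b, -a^2 + 5·a], [1, -1]].
At the point, J = [[7.5000, 4.0000], [1.0000, -1.0000]] (det J = -11.5000).
Solving J·Δ = −F gives Δ = (1.3043, -4.1957).
Then the next iterate is (a, b)₁ = (2.3043, -1.6957).

(2.3043, -1.6957)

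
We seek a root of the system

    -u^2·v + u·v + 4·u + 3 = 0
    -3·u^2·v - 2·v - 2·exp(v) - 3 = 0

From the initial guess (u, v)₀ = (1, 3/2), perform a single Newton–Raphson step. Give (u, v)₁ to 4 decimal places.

(-1.8000, 1.9108)

At (1, 3/2): F = (7.0000, -19.463378).
Jacobian J = [[-2·u·v + v + 4, -u^2 + u], [-6·u·v, -3·u^2 - 2·exp(v) - 2]].
At the point, J = [[2.5000, 0.0000], [-9.0000, -13.963378]] (det J = -34.908445).
Solving J·Δ = −F gives Δ = (-2.8000, 0.4108).
Then the next iterate is (u, v)₁ = (-1.8000, 1.9108).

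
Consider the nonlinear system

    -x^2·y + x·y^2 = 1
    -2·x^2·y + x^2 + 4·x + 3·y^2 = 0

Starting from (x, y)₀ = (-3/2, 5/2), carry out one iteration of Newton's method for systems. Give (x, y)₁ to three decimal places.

(-1.062, 1.476)

At (-3/2, 5/2): F = (-16.000, 3.750).
Jacobian J = [[-2·x·y + y^2, -x^2 + 2·x·y], [-4·x·y + 2·x + 4, -2·x^2 + 6·y]].
At the point, J = [[13.750, -9.750], [16.000, 10.500]] (det J = 300.375).
Solving J·Δ = −F gives Δ = (0.438, -1.024).
Then the next iterate is (x, y)₁ = (-1.062, 1.476).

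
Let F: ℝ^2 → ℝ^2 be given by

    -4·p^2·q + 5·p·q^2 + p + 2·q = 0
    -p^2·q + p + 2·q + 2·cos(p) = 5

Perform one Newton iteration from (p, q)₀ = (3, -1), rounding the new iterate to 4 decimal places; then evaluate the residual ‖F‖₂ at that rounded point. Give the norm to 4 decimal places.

7.3171

At (3, -1): F = (52.0000, 3.020015).
Jacobian J = [[-8·p·q + 5·q^2 + 1, -4·p^2 + 10·p·q + 2], [-2·p·q - 2·sin(p) + 1, -p^2 + 2]].
At the point, J = [[30.0000, -64.0000], [6.717760, -7.0000]] (det J = 219.936639).
Solving J·Δ = −F gives Δ = (0.7762, 1.1764).
Then the next iterate is (p, q)₁ = (3.7762, 0.1764).
Re-evaluating at (3.7762, 0.1764): F = (-5.345115, -4.997018), so ‖F‖₂ = 7.3171.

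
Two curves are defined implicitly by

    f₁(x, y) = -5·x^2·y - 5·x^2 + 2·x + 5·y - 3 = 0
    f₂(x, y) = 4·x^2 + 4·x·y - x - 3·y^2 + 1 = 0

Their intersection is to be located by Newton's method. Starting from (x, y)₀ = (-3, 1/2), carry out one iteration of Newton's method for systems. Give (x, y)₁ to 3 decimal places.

(-1.498, 0.414)

At (-3, 1/2): F = (-74.000, 33.250).
Jacobian J = [[-10·x·y - 10·x + 2, -5·x^2 + 5], [8·x + 4·y - 1, 4·x - 6·y]].
At the point, J = [[47.000, -40.000], [-23.000, -15.000]] (det J = -1625.000).
Solving J·Δ = −F gives Δ = (1.502, -0.086).
Then the next iterate is (x, y)₁ = (-1.498, 0.414).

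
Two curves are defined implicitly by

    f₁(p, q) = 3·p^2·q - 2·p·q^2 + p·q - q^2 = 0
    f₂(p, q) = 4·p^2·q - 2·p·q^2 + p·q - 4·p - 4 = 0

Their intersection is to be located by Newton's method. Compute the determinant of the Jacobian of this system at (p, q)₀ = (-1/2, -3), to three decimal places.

69.250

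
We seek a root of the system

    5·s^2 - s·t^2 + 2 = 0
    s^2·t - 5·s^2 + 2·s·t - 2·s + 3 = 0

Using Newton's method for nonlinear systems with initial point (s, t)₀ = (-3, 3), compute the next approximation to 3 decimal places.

At (-3, 3): F = (74.000, -27.000).
Jacobian J = [[10·s - t^2, -2·s·t], [2·s·t - 10·s + 2·t - 2, s^2 + 2·s]].
At the point, J = [[-39.000, 18.000], [16.000, 3.000]] (det J = -405.000).
Solving J·Δ = −F gives Δ = (1.748, -0.323).
Then the next iterate is (s, t)₁ = (-1.252, 2.677).

(-1.252, 2.677)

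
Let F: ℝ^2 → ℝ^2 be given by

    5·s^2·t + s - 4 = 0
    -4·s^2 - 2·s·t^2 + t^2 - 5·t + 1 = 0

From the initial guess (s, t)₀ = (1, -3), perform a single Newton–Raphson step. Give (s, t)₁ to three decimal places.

At (1, -3): F = (-18.000, 3.000).
Jacobian J = [[10·s·t + 1, 5·s^2], [-8·s - 2·t^2, -4·s·t + 2·t - 5]].
At the point, J = [[-29.000, 5.000], [-26.000, 1.000]] (det J = 101.000).
Solving J·Δ = −F gives Δ = (0.327, 5.495).
Then the next iterate is (s, t)₁ = (1.327, 2.495).

(1.327, 2.495)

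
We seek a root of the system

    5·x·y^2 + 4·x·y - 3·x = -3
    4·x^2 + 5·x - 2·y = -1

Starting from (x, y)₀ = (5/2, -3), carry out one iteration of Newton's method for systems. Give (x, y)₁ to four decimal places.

(0.7514, -2.6070)

At (5/2, -3): F = (78.0000, 44.5000).
Jacobian J = [[5·y^2 + 4·y - 3, 10·x·y + 4·x], [8·x + 5, -2]].
At the point, J = [[30.0000, -65.0000], [25.0000, -2.0000]] (det J = 1565.0000).
Solving J·Δ = −F gives Δ = (-1.7486, 0.3930).
Then the next iterate is (x, y)₁ = (0.7514, -2.6070).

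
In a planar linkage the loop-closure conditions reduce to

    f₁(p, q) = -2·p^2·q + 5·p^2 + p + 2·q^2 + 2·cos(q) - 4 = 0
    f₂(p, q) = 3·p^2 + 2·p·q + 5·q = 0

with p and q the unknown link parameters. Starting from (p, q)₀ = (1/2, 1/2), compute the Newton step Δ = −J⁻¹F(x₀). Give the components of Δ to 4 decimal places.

(0.1257, -0.7088)

At (1/2, 1/2): F = (-0.244835, 3.7500).
Jacobian J = [[-4·p·q + 10·p + 1, -2·p^2 + 4·q - 2·sin(q)], [6·p + 2·q, 2·p + 5]].
At the point, J = [[5.0000, 0.541149], [4.0000, 6.0000]] (det J = 27.835404).
Solving J·Δ = −F gives Δ = (0.1257, -0.7088).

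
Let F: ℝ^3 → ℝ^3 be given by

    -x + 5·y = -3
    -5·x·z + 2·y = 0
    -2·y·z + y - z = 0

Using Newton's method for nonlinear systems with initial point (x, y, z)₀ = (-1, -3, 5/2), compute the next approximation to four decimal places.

(-0.0973, -0.6195, 2.5044)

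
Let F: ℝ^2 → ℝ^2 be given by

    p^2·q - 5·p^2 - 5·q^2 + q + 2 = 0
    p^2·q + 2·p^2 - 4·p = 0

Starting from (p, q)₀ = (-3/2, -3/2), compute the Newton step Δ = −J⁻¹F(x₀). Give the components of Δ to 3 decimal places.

(1.297, 0.004)

At (-3/2, -3/2): F = (-25.375, 7.125).
Jacobian J = [[2·p·q - 10·p, p^2 - 10·q + 1], [2·p·q + 4·p - 4, p^2]].
At the point, J = [[19.500, 18.250], [-5.500, 2.250]] (det J = 144.250).
Solving J·Δ = −F gives Δ = (1.297, 0.004).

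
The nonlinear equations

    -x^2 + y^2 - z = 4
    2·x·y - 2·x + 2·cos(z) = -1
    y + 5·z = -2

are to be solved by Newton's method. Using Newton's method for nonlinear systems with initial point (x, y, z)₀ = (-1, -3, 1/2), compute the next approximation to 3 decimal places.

(0.143, -1.951, -0.010)

At (-1, -3, 1/2): F = (3.500, 10.75517, 1.500).
Jacobian J = [[-2·x, 2·y, -1], [2·y - 2, 2·x, -2·sin(z)], [0, 1, 5]].
At the point, J = [[2.000, -6.000, -1.000], [-8.000, -2.000, -0.95885], [0.000, 1.000, 5.000]] (det J = -250.08230).
Solving J·Δ = −F gives Δ = (1.143, 1.049, -0.510).
Then the next iterate is (x, y, z)₁ = (0.143, -1.951, -0.010).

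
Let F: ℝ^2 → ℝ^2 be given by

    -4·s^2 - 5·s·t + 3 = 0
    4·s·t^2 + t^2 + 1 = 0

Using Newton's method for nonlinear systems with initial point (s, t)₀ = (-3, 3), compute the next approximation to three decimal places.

(-2.402, 1.841)

At (-3, 3): F = (12.000, -98.000).
Jacobian J = [[-8·s - 5·t, -5·s], [4·t^2, 8·s·t + 2·t]].
At the point, J = [[9.000, 15.000], [36.000, -66.000]] (det J = -1134.000).
Solving J·Δ = −F gives Δ = (0.598, -1.159).
Then the next iterate is (s, t)₁ = (-2.402, 1.841).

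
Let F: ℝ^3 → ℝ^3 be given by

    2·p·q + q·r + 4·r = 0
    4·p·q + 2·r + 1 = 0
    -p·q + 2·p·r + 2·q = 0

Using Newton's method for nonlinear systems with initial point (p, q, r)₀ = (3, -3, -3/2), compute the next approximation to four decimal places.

(-0.3426, -3.3333, -0.5556)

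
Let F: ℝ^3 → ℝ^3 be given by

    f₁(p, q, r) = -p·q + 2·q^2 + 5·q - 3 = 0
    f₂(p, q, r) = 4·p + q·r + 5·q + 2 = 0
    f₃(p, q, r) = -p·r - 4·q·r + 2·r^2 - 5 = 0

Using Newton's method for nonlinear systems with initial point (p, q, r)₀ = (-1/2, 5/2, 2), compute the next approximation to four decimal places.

(0.4394, 1.1515, -2.7273)

At (-1/2, 5/2, 2): F = (23.2500, 17.5000, -16.0000).
Jacobian J = [[-q, -p + 4·q + 5, 0], [4, r + 5, q], [-r, -4·r, -p - 4·q + 4·r]].
At the point, J = [[-2.5000, 15.5000, 0.0000], [4.0000, 7.0000, 2.5000], [-2.0000, -8.0000, -1.5000]] (det J = -8.2500).
Solving J·Δ = −F gives Δ = (0.9394, -1.3485, -4.7273).
Then the next iterate is (p, q, r)₁ = (0.4394, 1.1515, -2.7273).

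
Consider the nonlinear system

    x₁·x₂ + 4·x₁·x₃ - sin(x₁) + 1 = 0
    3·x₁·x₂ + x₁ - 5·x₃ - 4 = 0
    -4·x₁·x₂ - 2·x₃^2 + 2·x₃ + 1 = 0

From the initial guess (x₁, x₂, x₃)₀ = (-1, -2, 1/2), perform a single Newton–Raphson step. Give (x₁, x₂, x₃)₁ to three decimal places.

At (-1, -2, 1/2): F = (1.84147, -1.500, -6.500).
Jacobian J = [[x₂ + 4·x₃ - cos(x₁), x₁, 4·x₁], [3·x₂ + 1, 3·x₁, -5], [-4·x₂, -4·x₁, -4·x₃ + 2]].
At the point, J = [[-0.54030, -1.000, -4.000], [-5.000, -3.000, -5.000], [8.000, 4.000, 0.000]] (det J = 13.19395).
Solving J·Δ = −F gives Δ = (-8.059, 17.743, -2.887).
Then the next iterate is (x₁, x₂, x₃)₁ = (-9.059, 15.743, -2.387).

(-9.059, 15.743, -2.387)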